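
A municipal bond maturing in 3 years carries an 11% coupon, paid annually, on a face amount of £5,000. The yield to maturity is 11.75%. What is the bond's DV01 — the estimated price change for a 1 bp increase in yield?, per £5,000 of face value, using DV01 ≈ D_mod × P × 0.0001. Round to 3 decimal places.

Periodic yield y = 0.1175.
  t   CF        PV=CF/(1+0.1175)^t    t·PV
  1       550.00       492.1700       492.1700
  2       550.00       440.4206       880.8412
  3     5,550.00     3,976.9524    11,930.8571
  Σ                  4,909.5430    13,303.8683
P = 4,909.5430; D_Mac = 2.70980 yrs; D_mod = 2.42487 yrs.
DV01 ≈ 2.42487 × 4,909.5430 × 0.0001 = 1.190503.

£1.191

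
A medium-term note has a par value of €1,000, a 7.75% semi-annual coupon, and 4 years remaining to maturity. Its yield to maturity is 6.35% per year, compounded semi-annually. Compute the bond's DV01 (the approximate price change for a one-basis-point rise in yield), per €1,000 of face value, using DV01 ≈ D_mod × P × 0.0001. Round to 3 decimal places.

Periodic yield y = 0.03175.
  t   CF        PV=CF/(1+0.03175)^t    t·PV
  1        38.75        37.5575        37.5575
  2        38.75        36.4018        72.8036
  3        38.75        35.2816       105.8448
  4        38.75        34.1959       136.7835
  5        38.75        33.1436       165.7179
  6        38.75        32.1236       192.7419
  7        38.75        31.1351       217.9457
  8     1,038.75       808.9380     6,471.5037
  Σ                  1,048.7771     7,400.8986
P = 1,048.7771; D_Mac = 7.05669 half-year periods = 3.52835 yrs; D_mod = 3.41977 yrs.
DV01 ≈ 3.41977 × 1,048.7771 × 0.0001 = 0.358658.

€0.359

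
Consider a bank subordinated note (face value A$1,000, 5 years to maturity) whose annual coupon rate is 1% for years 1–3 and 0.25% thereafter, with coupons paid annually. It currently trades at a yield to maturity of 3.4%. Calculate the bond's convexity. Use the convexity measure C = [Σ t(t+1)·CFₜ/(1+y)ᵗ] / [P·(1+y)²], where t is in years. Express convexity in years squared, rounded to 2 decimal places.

27.34

With y = 0.034:
  t   CF        PV=CF/(1+0.034)^t    t·PV        t(t+1)·PV
  1        10.00         9.6712         9.6712          19.3424
  2        10.00         9.3532        18.7063          56.1190
  3        10.00         9.0456        27.1369         108.5475
  4         2.50         2.1870         8.7482          43.7409
  5     1,002.50       848.1676     4,240.8381      25,445.0285
  Σ                    878.4246     4,305.1007      25,672.7783
P = 878.4246.
Convexity = Σ t(t+1)·PV / [P·(1+y)²] = 25,672.7783 / (878.4246 × 1.069156) = 27.33552.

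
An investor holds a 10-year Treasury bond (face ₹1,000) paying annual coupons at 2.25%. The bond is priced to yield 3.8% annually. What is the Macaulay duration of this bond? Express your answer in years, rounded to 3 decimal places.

8.985 years

Periodic yield y = 0.038. Discount each cash flow and weight by its year:
  t   CF        PV=CF/(1+0.038)^t    t·PV
  1        22.50        21.6763        21.6763
  2        22.50        20.8828        41.7655
  3        22.50        20.1183        60.3548
  4        22.50        19.3818        77.5270
  5        22.50        18.6722        93.3611
  6        22.50        17.9886       107.9319
  7        22.50        17.3301       121.3107
  8        22.50        16.6957       133.5653
  9        22.50        16.0845       144.7601
  10    1,022.50       704.1899     7,041.8988
  Σ                    873.0200     7,844.1515
Price P = Σ PV = 873.0200.
Macaulay duration = Σ(t·PV) / P = 7,844.1515 / 873.0200 = 8.98508 years.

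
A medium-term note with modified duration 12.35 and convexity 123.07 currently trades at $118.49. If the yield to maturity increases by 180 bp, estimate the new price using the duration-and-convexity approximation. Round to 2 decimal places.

Duration effect: -D_mod·Δy = -12.35 × (+0.018) = -0.222300
Convexity effect: ½·C·(Δy)² = 0.5 × 123.07 × (0.018)² = +0.01993734
ΔP/P ≈ -0.222300 + 0.01993734 = -0.20236266
New price ≈ 118.49 × (1 - 0.20236266) = 94.5120484166.

$94.51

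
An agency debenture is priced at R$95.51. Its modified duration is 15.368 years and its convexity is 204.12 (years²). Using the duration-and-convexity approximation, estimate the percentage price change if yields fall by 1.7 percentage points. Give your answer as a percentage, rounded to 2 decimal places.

+29.08%

Duration effect: -D_mod·Δy = -15.368 × (-0.017) = +0.261256
Convexity effect: ½·C·(Δy)² = 0.5 × 204.12 × (-0.017)² = +0.02949534
ΔP/P ≈ +0.261256 + 0.02949534 = +0.29075134
= +29.075134%.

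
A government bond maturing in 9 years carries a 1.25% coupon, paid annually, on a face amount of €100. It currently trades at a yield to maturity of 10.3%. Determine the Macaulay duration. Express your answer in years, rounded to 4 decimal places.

8.3186 years

Periodic yield y = 0.103. Discount each cash flow and weight by its year:
  t   CF        PV=CF/(1+0.103)^t    t·PV
  1         1.25         1.1333         1.1333
  2         1.25         1.0274         2.0549
  3         1.25         0.9315         2.7945
  4         1.25         0.8445         3.3781
  5         1.25         0.7657         3.8283
  6         1.25         0.6942         4.1649
  7         1.25         0.6293         4.4053
  8         1.25         0.5706         4.5645
  9       101.25        41.9001       377.1012
  Σ                     48.4966       403.4250
Price P = Σ PV = 48.4966.
Macaulay duration = Σ(t·PV) / P = 403.4250 / 48.4966 = 8.31863 years.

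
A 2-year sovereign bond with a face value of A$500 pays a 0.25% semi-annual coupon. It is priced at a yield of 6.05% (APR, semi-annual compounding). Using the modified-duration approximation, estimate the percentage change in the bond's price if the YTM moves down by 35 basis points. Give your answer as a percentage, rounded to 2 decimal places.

Periodic yield y = 0.03025. Modified duration first:
  t   CF        PV=CF/(1+0.03025)^t    t·PV
  1        0.625         0.6066         0.6066
  2        0.625         0.5888         1.1777
  3        0.625         0.5715         1.7146
  4      500.625       444.3672     1,777.4690
  Σ                    446.1343     1,780.9680
P = 446.1343; D_Mac = 3.99200 half-year periods = 1.99600 yrs; D_mod = 1.99600/(1+0.03025) = 1.93739 yrs.
ΔP/P ≈ -D_mod · Δy = -1.93739 × (-0.0035) = +0.006781 = +0.6781%.

+0.68%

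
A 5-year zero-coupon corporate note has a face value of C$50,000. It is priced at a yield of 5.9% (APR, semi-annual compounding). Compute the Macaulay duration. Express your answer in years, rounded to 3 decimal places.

A zero-coupon bond has a single cash flow at maturity, so its Macaulay duration equals its maturity: 5 years.
(Equivalently: 10 semi-annual periods ÷ 2 = 5 years.)

5.000 years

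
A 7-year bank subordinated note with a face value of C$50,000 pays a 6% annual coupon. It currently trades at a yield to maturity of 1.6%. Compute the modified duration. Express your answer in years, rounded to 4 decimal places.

5.9674 years

Periodic yield y = 0.016. First find Macaulay duration:
  t   CF        PV=CF/(1+0.016)^t    t·PV
  1     3,000.00     2,952.7559     2,952.7559
  2     3,000.00     2,906.2558     5,812.5116
  3     3,000.00     2,860.4880     8,581.4640
  4     3,000.00     2,815.4409    11,261.7638
  5     3,000.00     2,771.1033    13,855.5165
  6     3,000.00     2,727.4639    16,364.7832
  7    53,000.00    47,426.3731   331,984.6120
  Σ                 64,459.8810   390,813.4071
P = 64,459.8810; Macaulay duration = 390,813.4071 / 64,459.8810 = 6.06289 years.
Modified duration = D_Mac / (1 + y) = 6.06289 / 1.016 = 5.96742 years.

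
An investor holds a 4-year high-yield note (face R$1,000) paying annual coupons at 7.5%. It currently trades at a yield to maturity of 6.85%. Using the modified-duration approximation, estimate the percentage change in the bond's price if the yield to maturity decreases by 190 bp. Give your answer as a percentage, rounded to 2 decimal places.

Periodic yield y = 0.0685. Modified duration first:
  t   CF        PV=CF/(1+0.0685)^t    t·PV
  1        75.00        70.1919        70.1919
  2        75.00        65.6920       131.3839
  3        75.00        61.4805       184.4416
  4     1,075.00       824.7273     3,298.9091
  Σ                  1,022.0916     3,684.9265
P = 1,022.0916; D_Mac = 3.60528 yrs; D_mod = 3.60528/(1+0.0685) = 3.37415 yrs.
ΔP/P ≈ -D_mod · Δy = -3.37415 × (-0.019) = +0.064109 = +6.4109%.

+6.41%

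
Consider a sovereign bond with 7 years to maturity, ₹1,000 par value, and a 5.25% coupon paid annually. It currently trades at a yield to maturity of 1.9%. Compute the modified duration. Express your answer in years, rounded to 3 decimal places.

Periodic yield y = 0.019. First find Macaulay duration:
  t   CF        PV=CF/(1+0.019)^t    t·PV
  1        52.50        51.5211        51.5211
  2        52.50        50.5605       101.1209
  3        52.50        49.6177       148.8531
  4        52.50        48.6926       194.7702
  5        52.50        47.7846       238.9232
  6        52.50        46.8937       281.3620
  7     1,052.50       922.5774     6,458.0419
  Σ                  1,217.6475     7,474.5925
P = 1,217.6475; Macaulay duration = 7,474.5925 / 1,217.6475 = 6.13855 years.
Modified duration = D_Mac / (1 + y) = 6.13855 / 1.019 = 6.02409 years.

6.024 years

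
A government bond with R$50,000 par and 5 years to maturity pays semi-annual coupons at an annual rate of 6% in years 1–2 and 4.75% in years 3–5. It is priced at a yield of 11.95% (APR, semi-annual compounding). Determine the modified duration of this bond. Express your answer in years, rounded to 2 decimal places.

Periodic yield y = 0.05975. First find Macaulay duration:
  t   CF        PV=CF/(1+0.05975)^t    t·PV
  1     1,500.00     1,415.4282     1,415.4282
  2     1,500.00     1,335.6246     2,671.2492
  3     1,500.00     1,260.3205     3,780.9614
  4     1,500.00     1,189.2620     4,757.0482
  5     1,187.50       888.4162     4,442.0812
  6     1,187.50       838.3263     5,029.9575
  7     1,187.50       791.0604     5,537.4228
  8     1,187.50       746.4594     5,971.6755
  9     1,187.50       704.3731     6,339.3583
  10   51,187.50    28,650.3325   286,503.3251
  Σ                 37,819.6033   326,448.5074
P = 37,819.6033; Macaulay duration = 326,448.5074 / 37,819.6033 = 8.63173 half-year periods = 4.31586 years.
Modified duration = D_Mac / (1 + y) = 4.31586 / 1.05975 = 4.07253 years.

4.07 years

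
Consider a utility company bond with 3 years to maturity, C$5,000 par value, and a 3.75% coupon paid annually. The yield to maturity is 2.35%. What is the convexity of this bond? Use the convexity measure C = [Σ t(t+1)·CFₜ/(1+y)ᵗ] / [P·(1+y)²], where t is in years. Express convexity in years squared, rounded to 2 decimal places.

With y = 0.0235:
  t   CF        PV=CF/(1+0.0235)^t    t·PV        t(t+1)·PV
  1       187.50       183.1949       183.1949         366.3898
  2       187.50       178.9887       357.9774       1,073.9321
  3     5,187.50     4,838.3198    14,514.9593      58,059.8373
  Σ                  5,200.5034    15,056.1316      59,500.1593
P = 5,200.5034.
Convexity = Σ t(t+1)·PV / [P·(1+y)²] = 59,500.1593 / (5,200.5034 × 1.047552) = 10.92187.

10.92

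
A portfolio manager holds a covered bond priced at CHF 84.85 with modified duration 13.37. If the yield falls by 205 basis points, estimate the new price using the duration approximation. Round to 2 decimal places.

CHF 108.11

Duration approximation: ΔP/P ≈ -D_mod · Δy = -13.37 × (-0.0205) = +0.274085.
New price ≈ 84.85 × (1 + 0.274085) = 108.10611225.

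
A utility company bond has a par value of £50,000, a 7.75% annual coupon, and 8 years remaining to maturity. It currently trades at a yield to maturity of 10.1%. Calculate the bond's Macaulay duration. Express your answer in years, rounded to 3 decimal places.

6.117 years

Periodic yield y = 0.101. Discount each cash flow and weight by its year:
  t   CF        PV=CF/(1+0.101)^t    t·PV
  1     3,875.00     3,519.5277     3,519.5277
  2     3,875.00     3,196.6646     6,393.3292
  3     3,875.00     2,903.4192     8,710.2577
  4     3,875.00     2,637.0747    10,548.2988
  5     3,875.00     2,395.1632    11,975.8160
  6     3,875.00     2,175.4434    13,052.6605
  7     3,875.00     1,975.8796    13,831.1571
  8    53,875.00    24,951.0445   199,608.3563
  Σ                 43,754.2170   267,639.4033
Price P = Σ PV = 43,754.2170.
Macaulay duration = Σ(t·PV) / P = 267,639.4033 / 43,754.2170 = 6.11688 years.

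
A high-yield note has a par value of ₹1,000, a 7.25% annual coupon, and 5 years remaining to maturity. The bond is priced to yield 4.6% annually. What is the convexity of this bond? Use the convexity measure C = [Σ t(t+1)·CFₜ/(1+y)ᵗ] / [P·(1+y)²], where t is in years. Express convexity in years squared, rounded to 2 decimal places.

23.10

With y = 0.046:
  t   CF        PV=CF/(1+0.046)^t    t·PV        t(t+1)·PV
  1        72.50        69.3117        69.3117         138.6233
  2        72.50        66.2635       132.5271         397.5812
  3        72.50        63.3495       190.0484         760.1936
  4        72.50        60.5635       242.2542       1,211.2708
  5     1,072.50       856.5227     4,282.6135      25,695.6811
  Σ                  1,116.0109     4,916.7548      28,203.3500
P = 1,116.0109.
Convexity = Σ t(t+1)·PV / [P·(1+y)²] = 28,203.3500 / (1,116.0109 × 1.094116) = 23.09771.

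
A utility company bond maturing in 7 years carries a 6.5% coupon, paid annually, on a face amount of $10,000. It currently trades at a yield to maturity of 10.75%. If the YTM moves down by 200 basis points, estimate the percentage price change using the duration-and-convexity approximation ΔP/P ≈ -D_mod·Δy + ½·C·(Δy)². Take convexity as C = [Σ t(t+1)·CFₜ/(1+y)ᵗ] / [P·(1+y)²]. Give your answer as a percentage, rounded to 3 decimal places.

+10.951%

With y = 0.1075:
  t   CF        PV=CF/(1+0.1075)^t    t·PV        t(t+1)·PV
  1       650.00       586.9074       586.9074       1,173.8149
  2       650.00       529.9390     1,059.8780       3,179.6340
  3       650.00       478.5002     1,435.5007       5,742.0028
  4       650.00       432.0544     1,728.2175       8,641.0877
  5       650.00       390.1168     1,950.5841      11,703.5048
  6       650.00       352.2500     2,113.4997      14,794.4981
  7    10,650.00     5,211.2687    36,478.8806     291,831.0452
  Σ                  7,981.0365    45,353.4682     337,065.5875
P = 7,981.0365; D_Mac = 5.68265 yrs; D_mod = 5.13106 yrs; C = 34.43243.
Duration effect: -5.13106 × (-0.02) = +0.102621
Convexity effect: 0.5 × 34.43243 × (-0.02)² = +0.0068865
ΔP/P ≈ +0.102621 + 0.0068865 = +0.109508 = +10.9508%.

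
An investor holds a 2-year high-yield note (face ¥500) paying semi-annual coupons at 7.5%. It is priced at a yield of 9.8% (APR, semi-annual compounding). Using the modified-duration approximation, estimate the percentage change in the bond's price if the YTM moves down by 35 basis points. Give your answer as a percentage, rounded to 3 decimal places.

+0.631%

Periodic yield y = 0.049. Modified duration first:
  t   CF        PV=CF/(1+0.049)^t    t·PV
  1        18.75        17.8742        17.8742
  2        18.75        17.0392        34.0785
  3        18.75        16.2433        48.7300
  4       518.75       428.4066     1,713.6264
  Σ                    479.5633     1,814.3090
P = 479.5633; D_Mac = 3.78325 half-year periods = 1.89163 yrs; D_mod = 1.89163/(1+0.049) = 1.80327 yrs.
ΔP/P ≈ -D_mod · Δy = -1.80327 × (-0.0035) = +0.006311 = +0.6311%.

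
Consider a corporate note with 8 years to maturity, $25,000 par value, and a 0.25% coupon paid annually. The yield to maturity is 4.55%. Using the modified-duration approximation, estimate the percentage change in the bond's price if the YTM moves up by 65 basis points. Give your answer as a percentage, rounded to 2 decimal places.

-4.92%

Periodic yield y = 0.0455. Modified duration first:
  t   CF        PV=CF/(1+0.0455)^t    t·PV
  1        62.50        59.7800        59.7800
  2        62.50        57.1784       114.3568
  3        62.50        54.6900       164.0700
  4        62.50        52.3099       209.2396
  5        62.50        50.0334       250.1669
  6        62.50        47.8559       287.1356
  7        62.50        45.7733       320.4128
  8    25,062.50    17,556.2636   140,450.1087
  Σ                 17,923.8845   141,855.2704
P = 17,923.8845; D_Mac = 7.91432 yrs; D_mod = 7.91432/(1+0.0455) = 7.56989 yrs.
ΔP/P ≈ -D_mod · Δy = -7.56989 × (+0.0065) = -0.049204 = -4.9204%.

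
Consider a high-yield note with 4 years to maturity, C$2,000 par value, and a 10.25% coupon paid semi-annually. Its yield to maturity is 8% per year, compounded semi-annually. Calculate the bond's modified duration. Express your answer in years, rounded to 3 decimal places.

3.275 years

Periodic yield y = 0.04. First find Macaulay duration:
  t   CF        PV=CF/(1+0.04)^t    t·PV
  1       102.50        98.5577        98.5577
  2       102.50        94.7670       189.5340
  3       102.50        91.1221       273.3664
  4       102.50        87.6174       350.4697
  5       102.50        84.2475       421.2376
  6       102.50        81.0072       486.0434
  7       102.50        77.8916       545.2410
  8     2,102.50     1,536.2762    12,290.2092
  Σ                  2,151.4868    14,654.6592
P = 2,151.4868; Macaulay duration = 14,654.6592 / 2,151.4868 = 6.81141 half-year periods = 3.40571 years.
Modified duration = D_Mac / (1 + y) = 3.40571 / 1.04 = 3.27472 years.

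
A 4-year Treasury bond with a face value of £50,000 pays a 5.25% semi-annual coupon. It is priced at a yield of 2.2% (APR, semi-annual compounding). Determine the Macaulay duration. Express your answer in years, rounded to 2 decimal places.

Periodic yield y = 0.011. Discount each cash flow and weight by its period:
  t   CF        PV=CF/(1+0.011)^t    t·PV
  1     1,312.50     1,298.2196     1,298.2196
  2     1,312.50     1,284.0945     2,568.1891
  3     1,312.50     1,270.1232     3,810.3696
  4     1,312.50     1,256.3038     5,025.2154
  5     1,312.50     1,242.6349     6,213.1743
  6     1,312.50     1,229.1146     7,374.6876
  7     1,312.50     1,215.7414     8,510.1901
  8    51,312.50    47,012.5631   376,100.5051
  Σ                 55,808.7952   410,900.5508
Price P = Σ PV = 55,808.7952.
Macaulay duration = Σ(t·PV) / P = 410,900.5508 / 55,808.7952 = 7.36265 half-year periods.
In years: 7.36265 / 2 = 3.68132 years.

3.68 years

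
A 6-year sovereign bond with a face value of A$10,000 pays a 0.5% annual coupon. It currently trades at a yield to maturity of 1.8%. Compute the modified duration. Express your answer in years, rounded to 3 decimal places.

5.818 years

Periodic yield y = 0.018. First find Macaulay duration:
  t   CF        PV=CF/(1+0.018)^t    t·PV
  1        50.00        49.1159        49.1159
  2        50.00        48.2475        96.4949
  3        50.00        47.3944       142.1831
  4        50.00        46.5563       186.2254
  5        50.00        45.7331       228.6657
  6    10,050.00     9,029.8262    54,178.9575
  Σ                  9,266.8735    54,881.6425
P = 9,266.8735; Macaulay duration = 54,881.6425 / 9,266.8735 = 5.92235 years.
Modified duration = D_Mac / (1 + y) = 5.92235 / 1.018 = 5.81763 years.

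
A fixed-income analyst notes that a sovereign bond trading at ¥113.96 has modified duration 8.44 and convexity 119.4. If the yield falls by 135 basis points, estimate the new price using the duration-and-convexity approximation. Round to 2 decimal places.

¥128.18

Duration effect: -D_mod·Δy = -8.44 × (-0.0135) = +0.113940
Convexity effect: ½·C·(Δy)² = 0.5 × 119.4 × (-0.0135)² = +0.010880325
ΔP/P ≈ +0.113940 + 0.010880325 = +0.124820325
New price ≈ 113.96 × (1 + 0.124820325) = 128.184524237.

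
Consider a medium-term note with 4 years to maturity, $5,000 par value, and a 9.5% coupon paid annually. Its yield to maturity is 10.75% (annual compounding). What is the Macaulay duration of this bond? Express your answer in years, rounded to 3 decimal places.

Periodic yield y = 0.1075. Discount each cash flow and weight by its year:
  t   CF        PV=CF/(1+0.1075)^t    t·PV
  1       475.00       428.8939       428.8939
  2       475.00       387.2631       774.5262
  3       475.00       349.6732     1,049.0197
  4     5,475.00     3,639.2273    14,556.9093
  Σ                  4,805.0576    16,809.3492
Price P = Σ PV = 4,805.0576.
Macaulay duration = Σ(t·PV) / P = 16,809.3492 / 4,805.0576 = 3.49826 years.

3.498 years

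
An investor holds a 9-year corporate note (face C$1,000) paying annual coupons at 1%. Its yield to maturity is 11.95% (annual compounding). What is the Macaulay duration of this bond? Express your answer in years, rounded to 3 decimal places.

8.391 years

Periodic yield y = 0.1195. Discount each cash flow and weight by its year:
  t   CF        PV=CF/(1+0.1195)^t    t·PV
  1        10.00         8.9326         8.9326
  2        10.00         7.9791        15.9581
  3        10.00         7.1273        21.3820
  4        10.00         6.3665        25.4662
  5        10.00         5.6870        28.4348
  6        10.00         5.0799        30.4794
  7        10.00         4.5377        31.7636
  8        10.00         4.0533        32.4263
  9     1,010.00       365.6828     3,291.1449
  Σ                    415.4461     3,485.9878
Price P = Σ PV = 415.4461.
Macaulay duration = Σ(t·PV) / P = 3,485.9878 / 415.4461 = 8.39095 years.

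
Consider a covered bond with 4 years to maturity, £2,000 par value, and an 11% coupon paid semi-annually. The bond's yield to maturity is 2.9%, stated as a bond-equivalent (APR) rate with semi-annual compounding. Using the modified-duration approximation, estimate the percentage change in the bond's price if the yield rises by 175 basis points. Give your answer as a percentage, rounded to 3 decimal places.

Periodic yield y = 0.0145. Modified duration first:
  t   CF        PV=CF/(1+0.0145)^t    t·PV
  1       110.00       108.4278       108.4278
  2       110.00       106.8781       213.7561
  3       110.00       105.3505       316.0514
  4       110.00       103.8447       415.3789
  5       110.00       102.3605       511.8025
  6       110.00       100.8975       605.3850
  7       110.00        99.4554       696.1877
  8     2,110.00     1,880.4684    15,043.7474
  Σ                  2,607.6829    17,910.7369
P = 2,607.6829; D_Mac = 6.86845 half-year periods = 3.43422 yrs; D_mod = 3.43422/(1+0.0145) = 3.38514 yrs.
ΔP/P ≈ -D_mod · Δy = -3.38514 × (+0.0175) = -0.059240 = -5.9240%.

-5.924%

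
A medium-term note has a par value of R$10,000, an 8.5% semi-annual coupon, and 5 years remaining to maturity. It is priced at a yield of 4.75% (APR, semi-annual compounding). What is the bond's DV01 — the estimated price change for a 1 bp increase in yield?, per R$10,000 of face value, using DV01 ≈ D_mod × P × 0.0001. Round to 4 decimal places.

R$4.8325

Periodic yield y = 0.02375.
  t   CF        PV=CF/(1+0.02375)^t    t·PV
  1       425.00       415.1404       415.1404
  2       425.00       405.5096       811.0191
  3       425.00       396.1021     1,188.3064
  4       425.00       386.9130     1,547.6518
  5       425.00       377.9370     1,889.6848
  6       425.00       369.1692     2,215.0151
  7       425.00       360.6048     2,524.2337
  8       425.00       352.2391     2,817.9131
  9       425.00       344.0675     3,096.6078
  10   10,425.00     8,243.9797    82,439.7974
  Σ                 11,651.6624    98,945.3697
P = 11,651.6624; D_Mac = 8.49195 half-year periods = 4.24598 yrs; D_mod = 4.14747 yrs.
DV01 ≈ 4.14747 × 11,651.6624 × 0.0001 = 4.832497.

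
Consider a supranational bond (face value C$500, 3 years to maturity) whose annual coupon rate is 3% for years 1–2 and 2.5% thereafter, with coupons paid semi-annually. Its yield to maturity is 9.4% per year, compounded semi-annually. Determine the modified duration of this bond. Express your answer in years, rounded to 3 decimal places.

Periodic yield y = 0.047. First find Macaulay duration:
  t   CF        PV=CF/(1+0.047)^t    t·PV
  1         7.50         7.1633         7.1633
  2         7.50         6.8418        13.6835
  3         7.50         6.5346        19.6039
  4         7.50         6.2413        24.9652
  5         6.25         4.9676        24.8380
  6       506.25       384.3129     2,305.8773
  Σ                    416.0615     2,396.1312
P = 416.0615; Macaulay duration = 2,396.1312 / 416.0615 = 5.75908 half-year periods = 2.87954 years.
Modified duration = D_Mac / (1 + y) = 2.87954 / 1.047 = 2.75028 years.

2.750 years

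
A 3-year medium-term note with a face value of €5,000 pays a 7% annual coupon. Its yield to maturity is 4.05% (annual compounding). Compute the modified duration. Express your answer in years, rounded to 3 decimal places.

Periodic yield y = 0.0405. First find Macaulay duration:
  t   CF        PV=CF/(1+0.0405)^t    t·PV
  1       350.00       336.3767       336.3767
  2       350.00       323.2838       646.5675
  3     5,350.00     4,749.2773    14,247.8319
  Σ                  5,408.9378    15,230.7762
P = 5,408.9378; Macaulay duration = 15,230.7762 / 5,408.9378 = 2.81585 years.
Modified duration = D_Mac / (1 + y) = 2.81585 / 1.0405 = 2.70625 years.

2.706 years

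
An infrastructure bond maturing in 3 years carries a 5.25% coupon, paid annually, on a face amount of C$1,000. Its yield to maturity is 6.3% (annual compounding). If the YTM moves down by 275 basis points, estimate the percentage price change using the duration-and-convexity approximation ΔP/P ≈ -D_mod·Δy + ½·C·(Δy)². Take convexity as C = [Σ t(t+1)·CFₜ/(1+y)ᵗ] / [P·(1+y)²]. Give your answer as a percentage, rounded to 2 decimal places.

With y = 0.063:
  t   CF        PV=CF/(1+0.063)^t    t·PV        t(t+1)·PV
  1        52.50        49.3885        49.3885          98.7770
  2        52.50        46.4615        92.9229         278.7687
  3     1,052.50       876.2385     2,628.7154      10,514.8615
  Σ                    972.0884     2,771.0268      10,892.4073
P = 972.0884; D_Mac = 2.85059 yrs; D_mod = 2.68165 yrs; C = 9.91634.
Duration effect: -2.68165 × (-0.0275) = +0.073745
Convexity effect: 0.5 × 9.91634 × (-0.0275)² = +0.0037496
ΔP/P ≈ +0.073745 + 0.0037496 = +0.077495 = +7.7495%.

+7.75%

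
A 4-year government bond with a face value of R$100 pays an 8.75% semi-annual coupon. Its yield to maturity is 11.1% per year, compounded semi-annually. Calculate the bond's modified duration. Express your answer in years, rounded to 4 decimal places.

Periodic yield y = 0.0555. First find Macaulay duration:
  t   CF        PV=CF/(1+0.0555)^t    t·PV
  1        4.375         4.1450         4.1450
  2        4.375         3.9270         7.8540
  3        4.375         3.7205        11.1616
  4        4.375         3.5249        14.0995
  5        4.375         3.3395        16.6977
  6        4.375         3.1639        18.9837
  7        4.375         2.9976        20.9830
  8      104.375        67.7533       542.0266
  Σ                     92.5717       635.9510
P = 92.5717; Macaulay duration = 635.9510 / 92.5717 = 6.86982 half-year periods = 3.43491 years.
Modified duration = D_Mac / (1 + y) = 3.43491 / 1.0555 = 3.25430 years.

3.2543 years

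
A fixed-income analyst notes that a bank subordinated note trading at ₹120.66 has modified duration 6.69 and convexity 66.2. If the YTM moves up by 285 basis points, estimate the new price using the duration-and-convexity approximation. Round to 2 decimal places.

Duration effect: -D_mod·Δy = -6.69 × (+0.0285) = -0.190665
Convexity effect: ½·C·(Δy)² = 0.5 × 66.2 × (0.0285)² = +0.026885475
ΔP/P ≈ -0.190665 + 0.026885475 = -0.163779525
New price ≈ 120.66 × (1 - 0.163779525) = 100.8983625135.

₹100.90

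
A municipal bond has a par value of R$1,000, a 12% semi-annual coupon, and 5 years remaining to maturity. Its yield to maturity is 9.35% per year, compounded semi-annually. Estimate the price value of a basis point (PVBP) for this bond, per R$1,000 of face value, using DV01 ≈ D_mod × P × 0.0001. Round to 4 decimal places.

Periodic yield y = 0.04675.
  t   CF        PV=CF/(1+0.04675)^t    t·PV
  1        60.00        57.3203        57.3203
  2        60.00        54.7602       109.5205
  3        60.00        52.3145       156.9436
  4        60.00        49.9781       199.9122
  5        60.00        47.7459       238.7297
  6        60.00        45.6135       273.6810
  7        60.00        43.5763       305.0342
  8        60.00        41.6301       333.0408
  9        60.00        39.7708       357.9374
  10    1,060.00       671.2374     6,712.3744
  Σ                  1,103.9472     8,744.4940
P = 1,103.9472; D_Mac = 7.92112 half-year periods = 3.96056 yrs; D_mod = 3.78367 yrs.
DV01 ≈ 3.78367 × 1,103.9472 × 0.0001 = 0.417697.

R$0.4177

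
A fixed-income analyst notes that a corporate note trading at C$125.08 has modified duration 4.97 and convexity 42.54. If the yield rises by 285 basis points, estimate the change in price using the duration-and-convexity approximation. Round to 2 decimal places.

-C$15.56

Duration effect: -D_mod·Δy = -4.97 × (+0.0285) = -0.141645
Convexity effect: ½·C·(Δy)² = 0.5 × 42.54 × (0.0285)² = +0.0172765575
ΔP/P ≈ -0.141645 + 0.0172765575 = -0.1243684425
ΔP ≈ 125.08 × (-0.1243684425) = -15.5560047879.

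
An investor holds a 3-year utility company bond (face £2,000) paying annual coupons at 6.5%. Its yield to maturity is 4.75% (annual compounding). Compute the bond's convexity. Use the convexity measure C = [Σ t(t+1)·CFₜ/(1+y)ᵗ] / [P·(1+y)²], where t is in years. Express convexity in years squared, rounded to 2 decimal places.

10.09

With y = 0.0475:
  t   CF        PV=CF/(1+0.0475)^t    t·PV        t(t+1)·PV
  1       130.00       124.1050       124.1050         248.2100
  2       130.00       118.4773       236.9547         710.8640
  3     2,130.00     1,853.1796     5,559.5388      22,238.1551
  Σ                  2,095.7619     5,920.5985      23,197.2291
P = 2,095.7619.
Convexity = Σ t(t+1)·PV / [P·(1+y)²] = 23,197.2291 / (2,095.7619 × 1.097256) = 10.08756.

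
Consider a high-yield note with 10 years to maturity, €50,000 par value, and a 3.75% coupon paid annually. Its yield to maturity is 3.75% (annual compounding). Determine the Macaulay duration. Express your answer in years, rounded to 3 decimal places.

Periodic yield y = 0.0375. Discount each cash flow and weight by its year:
  t   CF        PV=CF/(1+0.0375)^t    t·PV
  1     1,875.00     1,807.2289     1,807.2289
  2     1,875.00     1,741.9074     3,483.8148
  3     1,875.00     1,678.9469     5,036.8406
  4     1,875.00     1,618.2621     6,473.0482
  5     1,875.00     1,559.7707     7,798.8533
  6     1,875.00     1,503.3934     9,020.3604
  7     1,875.00     1,449.0539    10,143.3772
  8     1,875.00     1,396.6784    11,173.4275
  9     1,875.00     1,346.1961    12,115.7648
  10   51,875.00    35,898.5623   358,985.6230
  Σ                 50,000.0000   426,038.3387
Price P = Σ PV = 50,000.0000.
Macaulay duration = Σ(t·PV) / P = 426,038.3387 / 50,000.0000 = 8.52077 years.

8.521 years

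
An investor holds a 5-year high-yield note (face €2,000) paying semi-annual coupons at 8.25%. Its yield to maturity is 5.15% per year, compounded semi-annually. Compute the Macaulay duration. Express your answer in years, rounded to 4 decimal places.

Periodic yield y = 0.02575. Discount each cash flow and weight by its period:
  t   CF        PV=CF/(1+0.02575)^t    t·PV
  1        82.50        80.4290        80.4290
  2        82.50        78.4099       156.8198
  3        82.50        76.4415       229.3246
  4        82.50        74.5226       298.0903
  5        82.50        72.6518       363.2590
  6        82.50        70.8280       424.9678
  7        82.50        69.0499       483.3495
  8        82.50        67.3165       538.5323
  9        82.50        65.6266       590.6398
  10    2,082.50     1,614.9897    16,149.8969
  Σ                  2,270.2655    19,315.3089
Price P = Σ PV = 2,270.2655.
Macaulay duration = Σ(t·PV) / P = 19,315.3089 / 2,270.2655 = 8.50795 half-year periods.
In years: 8.50795 / 2 = 4.25398 years.

4.2540 years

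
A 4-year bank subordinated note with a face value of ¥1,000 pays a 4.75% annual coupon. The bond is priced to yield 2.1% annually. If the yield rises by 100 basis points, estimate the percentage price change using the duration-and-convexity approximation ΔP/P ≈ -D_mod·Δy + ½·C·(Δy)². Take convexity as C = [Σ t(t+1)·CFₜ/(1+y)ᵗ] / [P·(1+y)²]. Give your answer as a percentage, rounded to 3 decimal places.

With y = 0.021:
  t   CF        PV=CF/(1+0.021)^t    t·PV        t(t+1)·PV
  1        47.50        46.5230        46.5230          93.0460
  2        47.50        45.5661        91.1323         273.3968
  3        47.50        44.6289       133.8868         535.5470
  4     1,047.50       963.9424     3,855.7694      19,278.8471
  Σ                  1,100.6604     4,127.3115      20,180.8369
P = 1,100.6604; D_Mac = 3.74985 yrs; D_mod = 3.67272 yrs; C = 17.58872.
Duration effect: -3.67272 × (+0.01) = -0.036727
Convexity effect: 0.5 × 17.58872 × (0.01)² = +0.0008794
ΔP/P ≈ -0.036727 + 0.0008794 = -0.035848 = -3.5848%.

-3.585%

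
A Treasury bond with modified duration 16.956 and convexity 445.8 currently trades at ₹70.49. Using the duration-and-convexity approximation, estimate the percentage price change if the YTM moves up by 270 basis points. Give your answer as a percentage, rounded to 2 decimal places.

-29.53%

Duration effect: -D_mod·Δy = -16.956 × (+0.027) = -0.457812
Convexity effect: ½·C·(Δy)² = 0.5 × 445.8 × (0.027)² = +0.1624941
ΔP/P ≈ -0.457812 + 0.1624941 = -0.2953179
= -29.53179%.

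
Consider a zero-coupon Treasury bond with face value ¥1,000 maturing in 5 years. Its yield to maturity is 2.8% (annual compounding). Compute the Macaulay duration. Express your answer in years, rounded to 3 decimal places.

5.000 years

A zero-coupon bond has a single cash flow at maturity, so its Macaulay duration equals its maturity: 5 years.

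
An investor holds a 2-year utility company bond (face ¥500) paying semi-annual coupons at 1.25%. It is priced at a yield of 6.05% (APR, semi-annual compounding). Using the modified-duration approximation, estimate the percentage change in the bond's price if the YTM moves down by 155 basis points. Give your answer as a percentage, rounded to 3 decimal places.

Periodic yield y = 0.03025. Modified duration first:
  t   CF        PV=CF/(1+0.03025)^t    t·PV
  1        3.125         3.0332         3.0332
  2        3.125         2.9442         5.8884
  3        3.125         2.8577         8.5732
  4      503.125       446.5863     1,786.3452
  Σ                    455.4215     1,803.8401
P = 455.4215; D_Mac = 3.96081 half-year periods = 1.98041 yrs; D_mod = 1.98041/(1+0.03025) = 1.92226 yrs.
ΔP/P ≈ -D_mod · Δy = -1.92226 × (-0.0155) = +0.029795 = +2.9795%.

+2.980%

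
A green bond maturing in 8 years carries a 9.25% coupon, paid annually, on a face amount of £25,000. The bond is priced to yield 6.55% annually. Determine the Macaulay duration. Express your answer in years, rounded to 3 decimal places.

Periodic yield y = 0.0655. Discount each cash flow and weight by its year:
  t   CF        PV=CF/(1+0.0655)^t    t·PV
  1     2,312.50     2,170.3426     2,170.3426
  2     2,312.50     2,036.9240     4,073.8481
  3     2,312.50     1,911.7072     5,735.1216
  4     2,312.50     1,794.1879     7,176.7516
  5     2,312.50     1,683.8929     8,419.4646
  6     2,312.50     1,580.3782     9,482.2689
  7     2,312.50     1,483.2268    10,382.5876
  8    27,312.50    16,441.2117   131,529.6937
  Σ                 29,101.8713   178,970.0788
Price P = Σ PV = 29,101.8713.
Macaulay duration = Σ(t·PV) / P = 178,970.0788 / 29,101.8713 = 6.14978 years.

6.150 years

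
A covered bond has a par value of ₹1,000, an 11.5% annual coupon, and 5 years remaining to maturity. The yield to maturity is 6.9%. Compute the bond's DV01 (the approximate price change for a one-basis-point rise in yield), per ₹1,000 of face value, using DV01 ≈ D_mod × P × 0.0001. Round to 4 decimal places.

Periodic yield y = 0.069.
  t   CF        PV=CF/(1+0.069)^t    t·PV
  1       115.00       107.5772       107.5772
  2       115.00       100.6335       201.2669
  3       115.00        94.1379       282.4138
  4       115.00        88.0617       352.2468
  5     1,115.00       798.7049     3,993.5244
  Σ                  1,189.1152     4,937.0291
P = 1,189.1152; D_Mac = 4.15185 yrs; D_mod = 3.88386 yrs.
DV01 ≈ 3.88386 × 1,189.1152 × 0.0001 = 0.461836.

₹0.4618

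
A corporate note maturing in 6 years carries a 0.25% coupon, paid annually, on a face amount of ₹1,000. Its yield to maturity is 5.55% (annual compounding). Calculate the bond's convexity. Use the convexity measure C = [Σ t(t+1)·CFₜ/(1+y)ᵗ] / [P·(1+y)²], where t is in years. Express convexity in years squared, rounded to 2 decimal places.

With y = 0.0555:
  t   CF        PV=CF/(1+0.0555)^t    t·PV        t(t+1)·PV
  1         2.50         2.3685         2.3685           4.7371
  2         2.50         2.2440         4.4880          13.4640
  3         2.50         2.1260         6.3780          25.5121
  4         2.50         2.0142         8.0569          40.2844
  5         2.50         1.9083         9.5415          57.2493
  6     1,002.50       724.9949     4,349.9694      30,449.7861
  Σ                    735.6560     4,380.8025      30,591.0330
P = 735.6560.
Convexity = Σ t(t+1)·PV / [P·(1+y)²] = 30,591.0330 / (735.6560 × 1.114080) = 37.32526.

37.33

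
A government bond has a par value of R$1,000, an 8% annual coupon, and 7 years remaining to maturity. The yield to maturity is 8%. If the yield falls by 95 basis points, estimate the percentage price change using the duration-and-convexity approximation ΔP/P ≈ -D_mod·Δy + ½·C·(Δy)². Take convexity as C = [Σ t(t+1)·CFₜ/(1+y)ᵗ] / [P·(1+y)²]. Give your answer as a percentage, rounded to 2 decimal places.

With y = 0.08:
  t   CF        PV=CF/(1+0.08)^t    t·PV        t(t+1)·PV
  1        80.00        74.0741        74.0741         148.1481
  2        80.00        68.5871       137.1742         411.5226
  3        80.00        63.5066       190.5197         762.0790
  4        80.00        58.8024       235.2096       1,176.0478
  5        80.00        54.4467       272.2333       1,633.3997
  6        80.00        50.4136       302.4814       2,117.3699
  7     1,080.00       630.1696     4,411.1874      35,289.4991
  Σ                  1,000.0000     5,622.8797      41,538.0662
P = 1,000.0000; D_Mac = 5.62288 yrs; D_mod = 5.20637 yrs; C = 35.61220.
Duration effect: -5.20637 × (-0.0095) = +0.049461
Convexity effect: 0.5 × 35.61220 × (-0.0095)² = +0.0016070
ΔP/P ≈ +0.049461 + 0.0016070 = +0.051068 = +5.1068%.

+5.11%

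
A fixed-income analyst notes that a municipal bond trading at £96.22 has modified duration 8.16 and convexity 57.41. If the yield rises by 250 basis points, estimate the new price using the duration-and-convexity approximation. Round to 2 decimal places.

£78.32

Duration effect: -D_mod·Δy = -8.16 × (+0.025) = -0.204000
Convexity effect: ½·C·(Δy)² = 0.5 × 57.41 × (0.025)² = +0.017940625
ΔP/P ≈ -0.204000 + 0.017940625 = -0.186059375
New price ≈ 96.22 × (1 - 0.186059375) = 78.3173669375.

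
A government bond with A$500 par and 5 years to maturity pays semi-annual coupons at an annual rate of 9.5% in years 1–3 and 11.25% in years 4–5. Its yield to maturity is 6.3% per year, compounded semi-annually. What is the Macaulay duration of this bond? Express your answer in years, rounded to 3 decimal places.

Periodic yield y = 0.0315. Discount each cash flow and weight by its period:
  t   CF        PV=CF/(1+0.0315)^t    t·PV
  1       23.750        23.0247        23.0247
  2       23.750        22.3216        44.6432
  3       23.750        21.6399        64.9198
  4       23.750        20.9791        83.9164
  5       23.750        20.3384       101.6922
  6       23.750        19.7173       118.3040
  7       28.125        22.6364       158.4550
  8       28.125        21.9452       175.5612
  9       28.125        21.2750       191.4749
  10     528.125       387.2972     3,872.9724
  Σ                    581.1749     4,834.9638
Price P = Σ PV = 581.1749.
Macaulay duration = Σ(t·PV) / P = 4,834.9638 / 581.1749 = 8.31929 half-year periods.
In years: 8.31929 / 2 = 4.15965 years.

4.160 years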